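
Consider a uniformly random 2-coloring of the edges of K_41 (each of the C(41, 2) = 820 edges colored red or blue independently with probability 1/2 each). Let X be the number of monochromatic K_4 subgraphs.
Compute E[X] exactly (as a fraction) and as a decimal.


Let X = Σ_S X_S over the C(41, 4) = 101270 subsets S of size 4, where X_S = 1 if the K_4 on S is monochromatic.
For a fixed S, the K_4 on S has C(4, 2) = 6 edges. P[all 6 edges red] = (1/2)^6, and likewise for blue, so P[monochromatic] = 2·(1/2)^6 = 2^{1 − 6} = 1/32.
By linearity: E[X] = C(41, 4) · 2^{1 − 6} = 101270 · 1/32 = 50635/16.
Numerically: E[X] ≈ 3164.687500.

E[X] = C(41,4)·2^(1−C(4,2)) = 50635/16 ≈ 3164.687500.


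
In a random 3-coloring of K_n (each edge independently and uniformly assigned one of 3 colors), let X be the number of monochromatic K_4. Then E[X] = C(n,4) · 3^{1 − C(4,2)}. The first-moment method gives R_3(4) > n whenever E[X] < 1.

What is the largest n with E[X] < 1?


We need C(n, 4) · 3^{1 − 6} < 1, i.e. C(n, 4) < 3^{6 − 1} = 243.
Check values of n near the boundary:
  n = 6: C(6, 4) = 15; 15 < 243? YES
  n = 7: C(7, 4) = 35; 35 < 243? YES
  n = 8: C(8, 4) = 70; 70 < 243? YES
  n = 9: C(9, 4) = 126; 126 < 243? YES
  n = 10: C(10, 4) = 210; 210 < 243? YES
  n = 11: C(11, 4) = 330; 330 < 243? NO
The largest n with C(n, 4) < 243 is n = 10 (where E[X] = 70/81 ≈ 0.8642). Hence R_3(4) > 10, i.e. R_3(4) ≥ 11.

Largest n = 10; hence R_3(4) > 10.


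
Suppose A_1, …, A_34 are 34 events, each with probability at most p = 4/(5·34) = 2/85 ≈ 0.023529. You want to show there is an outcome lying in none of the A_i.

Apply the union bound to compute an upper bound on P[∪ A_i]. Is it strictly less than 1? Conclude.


Union bound: P[∪_{i=1}^{34} A_i] ≤ Σ_i P[A_i] ≤ 34·p = 34·(2/85) = 4/5.
Numerically: 4/5 ≈ 0.800000.
Is 4/5 < 1? YES.
Since P[∪ A_i] ≤ 4/5 < 1, the complement has P[∩ A_i^c] ≥ 1 − 4/5 = 1/5 > 0, so some outcome avoids every A_i.

34·p = 4/5 ≈ 0.800000; existence CERTIFIED by the union bound.


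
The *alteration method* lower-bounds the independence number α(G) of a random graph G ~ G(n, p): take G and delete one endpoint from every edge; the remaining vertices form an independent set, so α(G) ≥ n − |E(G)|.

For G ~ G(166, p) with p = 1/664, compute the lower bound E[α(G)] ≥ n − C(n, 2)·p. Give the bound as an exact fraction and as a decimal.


E[|E(G)|] = C(166, 2)·p = 13695 · (1/664) = 165/8.
E[α(G)] ≥ n − E[|E(G)|] = 166 − 165/8 = 1163/8.
Numerically: ≈ 145.375000.
(This is only a lower bound; the true E[α(G)] may be larger.)

E[α(G)] ≥ 1163/8 ≈ 145.375000.


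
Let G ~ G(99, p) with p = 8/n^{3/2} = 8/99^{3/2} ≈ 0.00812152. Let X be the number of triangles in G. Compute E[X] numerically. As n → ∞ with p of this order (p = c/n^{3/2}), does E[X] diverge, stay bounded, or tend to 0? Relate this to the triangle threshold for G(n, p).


Number of potential triangles: C(99, 3) = 156849.
Each occurs with probability p³ ≈ (0.00812152)³ ≈ 5.35687590e-07.
By linearity: E[X] = C(99, 3)·p³ ≈ 156849 · 5.35687590e-07 ≈ 0.084022.
Since α = 3/2 > 1, p = c/n^{3/2} = o(1/n) is below the triangle threshold p ~ 1/n. Asymptotically E[X] ~ (c³/6)·n^{3(1−α)} = (8³/6)·n^{-1.5} → 0, so by Markov's inequality G has no triangles w.h.p.

E[X] ≈ 0.084022; in regime p = Θ(1/n^{3/2}) E[X] tends to 0 (below the triangle threshold p ~ 1/n).


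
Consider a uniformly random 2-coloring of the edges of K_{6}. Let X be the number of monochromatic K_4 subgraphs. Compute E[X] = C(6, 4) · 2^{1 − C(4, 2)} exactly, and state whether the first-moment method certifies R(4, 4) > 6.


E[X] = C(6, 4) · 2^{1 − 6} = 15 · 2^{−5} = 15/32.
As a reduced fraction: E[X] = 15/32 ≈ 0.468750.
Is E[X] < 1? YES.
Since E[X] < 1, there exists a 2-coloring of K_{6} with no monochromatic K_4; hence R(4, 4) > 6.

E[X] = 15/32 ≈ 0.468750; E[X] < 1, so R(4, 4) > 6.


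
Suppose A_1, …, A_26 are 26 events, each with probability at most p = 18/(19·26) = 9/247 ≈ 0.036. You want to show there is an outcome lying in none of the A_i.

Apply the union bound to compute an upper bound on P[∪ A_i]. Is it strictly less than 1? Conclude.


Union bound: P[∪_{i=1}^{26} A_i] ≤ Σ_i P[A_i] ≤ 26·p = 26·(9/247) = 18/19.
Numerically: 18/19 ≈ 0.947.
Is 18/19 < 1? YES.
Since P[∪ A_i] ≤ 18/19 < 1, the complement has P[∩ A_i^c] ≥ 1 − 18/19 = 1/19 > 0, so some outcome avoids every A_i.

26·p = 18/19 ≈ 0.947; existence CERTIFIED by the union bound.


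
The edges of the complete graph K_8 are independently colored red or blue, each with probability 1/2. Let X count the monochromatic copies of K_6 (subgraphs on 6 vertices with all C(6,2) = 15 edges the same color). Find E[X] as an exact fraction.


Let X = Σ_S X_S over the C(8, 6) = 28 subsets S of size 6, where X_S = 1 if the K_6 on S is monochromatic.
For a fixed S, the K_6 on S has C(6, 2) = 15 edges. P[all 15 edges red] = (1/2)^15, and likewise for blue, so P[monochromatic] = 2·(1/2)^15 = 2^{1 − 15} = 1/16384.
By linearity: E[X] = C(8, 6) · 2^{1 − 15} = 28 · 1/16384 = 7/4096.
Numerically: E[X] ≈ 0.002.

E[X] = C(8,6)·2^(1−C(6,2)) = 7/4096 ≈ 0.002.


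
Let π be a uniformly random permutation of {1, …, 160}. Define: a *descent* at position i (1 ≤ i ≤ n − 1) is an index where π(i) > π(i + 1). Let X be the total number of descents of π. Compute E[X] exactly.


Write X = Σ X_I over i = 1, …, 159, with X_I the indicator of one descent.
There are 159 indicators.
For each fixed i, the pair (π(i), π(i+1)) is a uniformly random ordered pair of distinct values from {1, …, 160}; by symmetry P[π(i) > π(i+1)] = 1/2.
By linearity: E[X] = 159 · (1/2) = (160 − 1) · (1/2) = 159/2 ≈ 79.500000.

E[X] = 159/2 = 79.500000.


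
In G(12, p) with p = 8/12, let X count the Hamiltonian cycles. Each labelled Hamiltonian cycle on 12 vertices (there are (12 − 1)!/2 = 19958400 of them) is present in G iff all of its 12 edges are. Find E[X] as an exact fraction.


K_12 has (12 − 1)!/2 = 19958400 labelled Hamiltonian cycles.
For each such Hamiltonian cycle H, let X_H = 1 if all 12 edges of H are present in G. Then P[X_H = 1] = p^{12} = (2/3)^{12} = 4096/531441.
By linearity of expectation: E[X] = Σ_H E[X_H] = 19958400 · p^{12} = 19958400 · 4096/531441 = 1009254400/6561.
Numerically: E[X] ≈ 1.538e+05.

E[X] = 19958400 · (2/3)^{12} = 1009254400/6561 ≈ 1.538e+05.


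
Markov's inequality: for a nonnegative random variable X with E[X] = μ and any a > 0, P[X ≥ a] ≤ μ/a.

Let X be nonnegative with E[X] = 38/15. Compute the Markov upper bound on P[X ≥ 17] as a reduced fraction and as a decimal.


μ = E[X] = 38/15, a = 17.
Markov: P[X ≥ 17] ≤ μ/a = (38/15)/17 = 38/255.
Numerically: ≈ 0.149020.
(Since a = 17 > μ = 2.533333, the bound 38/255 is < 1 and informative.)

P[X ≥ 17] ≤ 38/255 ≈ 0.149020.


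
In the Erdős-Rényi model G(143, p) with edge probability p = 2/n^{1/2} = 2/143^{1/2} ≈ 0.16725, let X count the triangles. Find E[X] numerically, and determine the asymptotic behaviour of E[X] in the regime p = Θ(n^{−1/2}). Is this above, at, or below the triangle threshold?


Number of potential triangles: C(143, 3) = 477191.
Each occurs with probability p³ ≈ (0.16725)³ ≈ 4.6782770e-03.
By linearity: E[X] = C(143, 3)·p³ ≈ 477191 · 4.6782770e-03 ≈ 2232.43167.
Since α = 1/2 < 1, p = c/n^{1/2} ≫ 1/n is above the triangle threshold p ~ 1/n. Asymptotically E[X] ~ (c³/6)·n^{3(1−α)} = (2³/6)·n^{1.5} → ∞; triangles are abundant w.h.p.

E[X] ≈ 2232.43167; in regime p = Θ(1/n^{1/2}) E[X] diverges (above the triangle threshold p ~ 1/n).


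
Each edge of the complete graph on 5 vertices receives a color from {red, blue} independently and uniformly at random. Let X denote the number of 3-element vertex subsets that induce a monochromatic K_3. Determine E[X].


Let X = Σ_S X_S over the C(5, 3) = 10 subsets S of size 3, where X_S = 1 if the K_3 on S is monochromatic.
For a fixed S, the K_3 on S has C(3, 2) = 3 edges. P[all 3 edges red] = (1/2)^3, and likewise for blue, so P[monochromatic] = 2·(1/2)^3 = 2^{1 − 3} = 1/4.
By linearity of expectation: E[X] = C(5, 3) · 2^{1 − 3} = 10 · 1/4 = 5/2.
Numerically: E[X] ≈ 2.5000.

E[X] = C(5,3)·2^(1−C(3,2)) = 5/2 ≈ 2.5000.


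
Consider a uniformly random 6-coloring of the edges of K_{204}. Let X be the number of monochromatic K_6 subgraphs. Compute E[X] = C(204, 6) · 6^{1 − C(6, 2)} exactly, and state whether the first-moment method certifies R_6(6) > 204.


E[X] = C(204, 6) · 6^{1 − 15} = 92944609660 · 6^{−14} = 92944609660/78364164096.
As a reduced fraction: E[X] = 23236152415/19591041024 ≈ 1.1861.
Is E[X] < 1? NO.
Since E[X] ≥ 1, the first-moment bound is inconclusive at n = 204; it does NOT by itself certify R_6(6) > 204.

E[X] = 23236152415/19591041024 ≈ 1.1861; E[X] ≥ 1; first-moment method inconclusive here.


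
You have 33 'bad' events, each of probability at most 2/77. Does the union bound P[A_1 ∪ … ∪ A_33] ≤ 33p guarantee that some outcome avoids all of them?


Union bound: P[∪_{i=1}^{33} A_i] ≤ Σ_i P[A_i] ≤ 33·p = 33·(2/77) = 6/7.
Numerically: 6/7 ≈ 0.857.
Is 6/7 < 1? YES.
Since P[∪ A_i] ≤ 6/7 < 1, the complement has P[∩ A_i^c] ≥ 1 − 6/7 = 1/7 > 0, so some outcome avoids every A_i.

33·p = 6/7 ≈ 0.857; existence CERTIFIED by the union bound.


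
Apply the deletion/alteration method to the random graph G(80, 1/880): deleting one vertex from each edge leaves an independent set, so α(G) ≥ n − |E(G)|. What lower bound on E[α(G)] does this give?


E[|E(G)|] = C(80, 2)·p = 3160 · (1/880) = 79/22.
E[α(G)] ≥ n − E[|E(G)|] = 80 − 79/22 = 1681/22.
Numerically: ≈ 76.409091.
(This is only a lower bound; the true E[α(G)] may be larger.)

E[α(G)] ≥ 1681/22 ≈ 76.409091.


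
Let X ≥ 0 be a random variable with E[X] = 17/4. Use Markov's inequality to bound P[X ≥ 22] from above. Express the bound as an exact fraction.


μ = E[X] = 17/4, a = 22.
Markov: P[X ≥ 22] ≤ μ/a = (17/4)/22 = 17/88.
Numerically: ≈ 0.193182.
(Since a = 22 > μ = 4.250000, the bound 17/88 is < 1 and informative.)

P[X ≥ 22] ≤ 17/88 ≈ 0.193182.


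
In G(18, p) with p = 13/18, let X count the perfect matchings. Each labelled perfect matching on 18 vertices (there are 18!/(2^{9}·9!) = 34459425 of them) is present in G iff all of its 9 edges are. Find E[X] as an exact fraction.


K_18 has 18!/(2^{9}·9!) = 34459425 labelled perfect matchings.
For each such perfect matching H, let X_H = 1 if all 9 edges of H are present in G. Then P[X_H = 1] = p^{9} = (13/18)^{9} = 10604499373/198359290368.
By linearity: E[X] = Σ_H E[X_H] = 34459425 · p^{9} = 34459425 · 10604499373/198359290368 = 4511419145758525/2448880128.
Numerically: E[X] ≈ 1.84e+06.

E[X] = 34459425 · (13/18)^{9} = 4511419145758525/2448880128 ≈ 1.84e+06.


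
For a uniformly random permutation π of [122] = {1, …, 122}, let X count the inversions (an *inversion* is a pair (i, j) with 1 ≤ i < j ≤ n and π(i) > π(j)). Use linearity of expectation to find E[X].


Write X = Σ X_I over the C(122, 2) = 7381 pairs i < j, with X_I the indicator of one inversion.
There are 7381 indicators.
For each fixed pair i < j, the values π(i) and π(j) are two distinct elements of {1, …, 122} in uniformly random order; by symmetry P[π(i) > π(j)] = 1/2.
By linearity: E[X] = 7381 · (1/2) = C(122, 2) · (1/2) = 7381/2 = 7381/2 ≈ 3690.50000.

E[X] = 7381/2 = 3690.50000.


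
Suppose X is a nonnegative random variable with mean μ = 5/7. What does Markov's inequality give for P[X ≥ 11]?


μ = E[X] = 5/7, a = 11.
Markov: P[X ≥ 11] ≤ μ/a = (5/7)/11 = 5/77.
Numerically: ≈ 0.0649.
(Since a = 11 > μ = 0.7143, the bound 5/77 is < 1 and informative.)

P[X ≥ 11] ≤ 5/77 ≈ 0.0649.


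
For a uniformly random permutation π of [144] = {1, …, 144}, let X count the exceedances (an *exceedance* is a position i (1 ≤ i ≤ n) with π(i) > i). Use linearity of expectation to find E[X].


Write X = Σ_{i=1}^{144} X_i, where X_i = 1_{π(i) > i}.
For each fixed i, π(i) is uniform over {1, …, 144} (marginal of a uniform permutation), so P[π(i) > i] = (n − i)/n. Summing: Σ_{i=1}^{144} (n − i)/n = (0 + 1 + … + 143)/144 = 144(144 − 1)/(2·144) = (144 − 1)/2.
Hence E[X] = Σ_{i=1}^{144} (144 − i)/144 = 143/2 ≈ 71.50000.

E[X] = 143/2 = 71.50000.


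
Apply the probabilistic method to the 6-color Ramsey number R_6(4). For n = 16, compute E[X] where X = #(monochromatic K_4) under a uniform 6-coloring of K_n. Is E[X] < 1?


E[X] = C(16, 4) · 6^{1 − 6} = 1820 · 6^{−5} = 1820/7776.
As a reduced fraction: E[X] = 455/1944 ≈ 0.2341.
Is E[X] < 1? YES.
Since E[X] < 1, there exists a 6-coloring of K_{16} with no monochromatic K_4; hence R_6(4) > 16.

E[X] = 455/1944 ≈ 0.2341; E[X] < 1, so R_6(4) > 16.


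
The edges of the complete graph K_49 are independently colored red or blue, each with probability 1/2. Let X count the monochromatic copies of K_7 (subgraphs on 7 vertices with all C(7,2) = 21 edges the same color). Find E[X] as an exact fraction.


Let X = Σ_S X_S over the C(49, 7) = 85900584 subsets S of size 7, where X_S = 1 if the K_7 on S is monochromatic.
For a fixed S, the K_7 on S has C(7, 2) = 21 edges. P[all 21 edges red] = (1/2)^21, and likewise for blue, so P[monochromatic] = 2·(1/2)^21 = 2^{1 − 21} = 1/1048576.
Summing: E[X] = C(49, 7) · 2^{1 − 21} = 85900584 · 1/1048576 = 10737573/131072.
Numerically: E[X] ≈ 81.9212.

E[X] = C(49,7)·2^(1−C(7,2)) = 10737573/131072 ≈ 81.9212.


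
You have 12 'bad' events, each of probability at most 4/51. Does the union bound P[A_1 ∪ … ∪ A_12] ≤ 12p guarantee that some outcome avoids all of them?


Union bound: P[∪_{i=1}^{12} A_i] ≤ Σ_i P[A_i] ≤ 12·p = 12·(4/51) = 16/17.
Numerically: 16/17 ≈ 0.941176.
Is 16/17 < 1? YES.
Since P[∪ A_i] ≤ 16/17 < 1, the complement has P[∩ A_i^c] ≥ 1 − 16/17 = 1/17 > 0, so some outcome avoids every A_i.

12·p = 16/17 ≈ 0.941176; existence CERTIFIED by the union bound.


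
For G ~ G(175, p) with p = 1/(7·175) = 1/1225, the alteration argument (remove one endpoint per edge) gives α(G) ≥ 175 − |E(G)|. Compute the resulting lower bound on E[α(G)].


E[|E(G)|] = C(175, 2)·p = 15225 · (1/1225) = 87/7.
E[α(G)] ≥ n − E[|E(G)|] = 175 − 87/7 = 1138/7.
Numerically: ≈ 162.571429.
(This is only a lower bound; the true E[α(G)] may be larger.)

E[α(G)] ≥ 1138/7 ≈ 162.571429.


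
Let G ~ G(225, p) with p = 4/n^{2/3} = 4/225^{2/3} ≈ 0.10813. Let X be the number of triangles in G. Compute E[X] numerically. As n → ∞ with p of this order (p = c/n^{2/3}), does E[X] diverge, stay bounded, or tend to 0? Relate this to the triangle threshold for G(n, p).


Number of potential triangles: C(225, 3) = 1873200.
Each occurs with probability p³ ≈ (0.10813)³ ≈ 1.2641975e-03.
By linearity: E[X] = C(225, 3)·p³ ≈ 1873200 · 1.2641975e-03 ≈ 2368.09481.
Since α = 2/3 < 1, p = c/n^{2/3} ≫ 1/n is above the triangle threshold p ~ 1/n. Asymptotically E[X] ~ (c³/6)·n^{3(1−α)} = (4³/6)·n^{1} → ∞; triangles are abundant w.h.p.

E[X] ≈ 2368.09481; in regime p = Θ(1/n^{2/3}) E[X] diverges (above the triangle threshold p ~ 1/n).


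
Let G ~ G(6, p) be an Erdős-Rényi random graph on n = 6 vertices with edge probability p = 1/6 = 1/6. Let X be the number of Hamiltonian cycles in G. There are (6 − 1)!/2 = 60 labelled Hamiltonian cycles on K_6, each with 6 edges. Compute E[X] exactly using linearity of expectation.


K_6 has (6 − 1)!/2 = 60 labelled Hamiltonian cycles.
For each such Hamiltonian cycle H, let X_H = 1 if all 6 edges of H are present in G. Then P[X_H = 1] = p^{6} = (1/6)^{6} = 1/46656.
By linearity: E[X] = Σ_H E[X_H] = 60 · p^{6} = 60 · 1/46656 = 5/3888.
Numerically: E[X] ≈ 0.001286.

E[X] = 60 · (1/6)^{6} = 5/3888 ≈ 0.001286.


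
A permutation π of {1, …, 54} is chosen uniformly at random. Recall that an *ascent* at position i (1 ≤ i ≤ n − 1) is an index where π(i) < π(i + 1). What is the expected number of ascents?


Write X = Σ X_I over i = 1, …, 53, with X_I the indicator of one ascent.
There are 53 indicators.
For each fixed i, the pair (π(i), π(i+1)) is a uniformly random ordered pair of distinct values from {1, …, 54}; by symmetry P[π(i) < π(i+1)] = 1/2.
By linearity: E[X] = 53 · (1/2) = (54 − 1) · (1/2) = 53/2 ≈ 26.5000.

E[X] = 53/2 = 26.5000.


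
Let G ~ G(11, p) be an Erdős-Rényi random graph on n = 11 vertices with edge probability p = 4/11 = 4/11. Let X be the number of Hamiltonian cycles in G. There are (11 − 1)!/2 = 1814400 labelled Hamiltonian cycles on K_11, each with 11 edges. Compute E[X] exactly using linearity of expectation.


K_11 has (11 − 1)!/2 = 1814400 labelled Hamiltonian cycles.
For each such Hamiltonian cycle H, let X_H = 1 if all 11 edges of H are present in G. Then P[X_H = 1] = p^{11} = (4/11)^{11} = 4194304/285311670611.
By linearity of expectation: E[X] = Σ_H E[X_H] = 1814400 · p^{11} = 1814400 · 4194304/285311670611 = 7610145177600/285311670611.
Numerically: E[X] ≈ 26.7.

E[X] = 1814400 · (4/11)^{11} = 7610145177600/285311670611 ≈ 26.7.


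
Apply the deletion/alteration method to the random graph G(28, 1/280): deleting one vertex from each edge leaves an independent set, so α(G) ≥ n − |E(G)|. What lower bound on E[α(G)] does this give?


E[|E(G)|] = C(28, 2)·p = 378 · (1/280) = 27/20.
E[α(G)] ≥ n − E[|E(G)|] = 28 − 27/20 = 533/20.
Numerically: ≈ 26.650.
(This is only a lower bound; the true E[α(G)] may be larger.)

E[α(G)] ≥ 533/20 ≈ 26.650.


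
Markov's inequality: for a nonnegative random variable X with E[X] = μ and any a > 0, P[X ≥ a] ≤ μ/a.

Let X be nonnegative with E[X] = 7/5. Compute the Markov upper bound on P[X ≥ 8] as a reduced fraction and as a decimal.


μ = E[X] = 7/5, a = 8.
Markov: P[X ≥ 8] ≤ μ/a = (7/5)/8 = 7/40.
Numerically: ≈ 0.1750.
(Since a = 8 > μ = 1.4000, the bound 7/40 is < 1 and informative.)

P[X ≥ 8] ≤ 7/40 ≈ 0.1750.


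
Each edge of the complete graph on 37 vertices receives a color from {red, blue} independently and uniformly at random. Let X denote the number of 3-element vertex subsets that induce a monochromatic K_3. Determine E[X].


Let X = Σ_S X_S over the C(37, 3) = 7770 subsets S of size 3, where X_S = 1 if the K_3 on S is monochromatic.
For a fixed S, the K_3 on S has C(3, 2) = 3 edges. P[all 3 edges red] = (1/2)^3, and likewise for blue, so P[monochromatic] = 2·(1/2)^3 = 2^{1 − 3} = 1/4.
By linearity: E[X] = C(37, 3) · 2^{1 − 3} = 7770 · 1/4 = 3885/2.
Numerically: E[X] ≈ 1942.50000.

E[X] = C(37,3)·2^(1−C(3,2)) = 3885/2 ≈ 1942.50000.


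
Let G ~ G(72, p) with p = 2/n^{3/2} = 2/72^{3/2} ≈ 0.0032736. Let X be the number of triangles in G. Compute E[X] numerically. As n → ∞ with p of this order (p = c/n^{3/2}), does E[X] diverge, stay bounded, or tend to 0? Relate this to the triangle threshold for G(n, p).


Number of potential triangles: C(72, 3) = 59640.
Each occurs with probability p³ ≈ (0.0032736)³ ≈ 3.5082760e-08.
By linearity: E[X] = C(72, 3)·p³ ≈ 59640 · 3.5082760e-08 ≈ 0.00209.
Since α = 3/2 > 1, p = c/n^{3/2} = o(1/n) is below the triangle threshold p ~ 1/n. Asymptotically E[X] ~ (c³/6)·n^{3(1−α)} = (2³/6)·n^{-1.5} → 0, so by Markov's inequality G has no triangles w.h.p.

E[X] ≈ 0.00209; in regime p = Θ(1/n^{3/2}) E[X] tends to 0 (below the triangle threshold p ~ 1/n).


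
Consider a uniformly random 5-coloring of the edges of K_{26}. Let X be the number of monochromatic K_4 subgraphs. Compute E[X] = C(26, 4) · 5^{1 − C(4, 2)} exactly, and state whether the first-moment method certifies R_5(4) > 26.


E[X] = C(26, 4) · 5^{1 − 6} = 14950 · 5^{−5} = 14950/3125.
As a reduced fraction: E[X] = 598/125 ≈ 4.78400.
Is E[X] < 1? NO.
Since E[X] ≥ 1, the first-moment bound is inconclusive at n = 26; it does NOT by itself certify R_5(4) > 26.

E[X] = 598/125 ≈ 4.78400; E[X] ≥ 1; first-moment method inconclusive here.


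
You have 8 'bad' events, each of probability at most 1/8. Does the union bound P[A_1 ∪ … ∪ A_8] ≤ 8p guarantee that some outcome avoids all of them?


Union bound: P[∪_{i=1}^{8} A_i] ≤ Σ_i P[A_i] ≤ 8·p = 8·(1/8) = 1.
Numerically: 1 ≈ 1.0000000.
Is 1 < 1? NO.
Since the bound 1 is ≥ 1, the union bound is uninformative here; it does NOT by itself certify existence.

8·p = 1 ≈ 1.0000000; existence NOT certified by the union bound.


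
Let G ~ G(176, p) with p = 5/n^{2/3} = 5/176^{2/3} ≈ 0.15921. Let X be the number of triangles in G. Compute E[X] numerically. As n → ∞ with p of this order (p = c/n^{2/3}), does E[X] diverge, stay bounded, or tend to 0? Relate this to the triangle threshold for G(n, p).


Number of potential triangles: C(176, 3) = 893200.
Each occurs with probability p³ ≈ (0.15921)³ ≈ 4.0353822e-03.
By linearity: E[X] = C(176, 3)·p³ ≈ 893200 · 4.0353822e-03 ≈ 3604.40341.
Since α = 2/3 < 1, p = c/n^{2/3} ≫ 1/n is above the triangle threshold p ~ 1/n. Asymptotically E[X] ~ (c³/6)·n^{3(1−α)} = (5³/6)·n^{1} → ∞; triangles are abundant w.h.p.

E[X] ≈ 3604.40341; in regime p = Θ(1/n^{2/3}) E[X] diverges (above the triangle threshold p ~ 1/n).


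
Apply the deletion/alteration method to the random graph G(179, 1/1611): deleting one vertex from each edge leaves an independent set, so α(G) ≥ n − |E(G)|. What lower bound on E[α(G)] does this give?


E[|E(G)|] = C(179, 2)·p = 15931 · (1/1611) = 89/9.
E[α(G)] ≥ n − E[|E(G)|] = 179 − 89/9 = 1522/9.
Numerically: ≈ 169.1111.
(This is only a lower bound; the true E[α(G)] may be larger.)

E[α(G)] ≥ 1522/9 ≈ 169.1111.


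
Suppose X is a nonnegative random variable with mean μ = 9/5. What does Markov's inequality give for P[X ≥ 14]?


μ = E[X] = 9/5, a = 14.
Markov: P[X ≥ 14] ≤ μ/a = (9/5)/14 = 9/70.
Numerically: ≈ 0.12857.
(Since a = 14 > μ = 1.80000, the bound 9/70 is < 1 and informative.)

P[X ≥ 14] ≤ 9/70 ≈ 0.12857.


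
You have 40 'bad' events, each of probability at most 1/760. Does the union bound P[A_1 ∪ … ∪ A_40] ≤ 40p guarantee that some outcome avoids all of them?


Union bound: P[∪_{i=1}^{40} A_i] ≤ Σ_i P[A_i] ≤ 40·p = 40·(1/760) = 1/19.
Numerically: 1/19 ≈ 0.052632.
Is 1/19 < 1? YES.
Since P[∪ A_i] ≤ 1/19 < 1, the complement has P[∩ A_i^c] ≥ 1 − 1/19 = 18/19 > 0, so some outcome avoids every A_i.

40·p = 1/19 ≈ 0.052632; existence CERTIFIED by the union bound.


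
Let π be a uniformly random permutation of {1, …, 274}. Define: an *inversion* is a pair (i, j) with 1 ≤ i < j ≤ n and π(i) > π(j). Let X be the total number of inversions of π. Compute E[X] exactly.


Write X = Σ X_I over the C(274, 2) = 37401 pairs i < j, with X_I the indicator of one inversion.
There are 37401 indicators.
For each fixed pair i < j, the values π(i) and π(j) are two distinct elements of {1, …, 274} in uniformly random order; by symmetry P[π(i) > π(j)] = 1/2.
By linearity: E[X] = 37401 · (1/2) = C(274, 2) · (1/2) = 37401/2 = 37401/2 ≈ 18700.500000.

E[X] = 37401/2 = 18700.500000.


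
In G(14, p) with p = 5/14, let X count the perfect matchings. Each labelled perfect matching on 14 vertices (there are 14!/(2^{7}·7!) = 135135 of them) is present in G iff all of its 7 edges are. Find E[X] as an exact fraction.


K_14 has 14!/(2^{7}·7!) = 135135 labelled perfect matchings.
For each such perfect matching H, let X_H = 1 if all 7 edges of H are present in G. Then P[X_H = 1] = p^{7} = (5/14)^{7} = 78125/105413504.
Summing the indicators: E[X] = Σ_H E[X_H] = 135135 · p^{7} = 135135 · 78125/105413504 = 1508203125/15059072.
Numerically: E[X] ≈ 100.

E[X] = 135135 · (5/14)^{7} = 1508203125/15059072 ≈ 100.


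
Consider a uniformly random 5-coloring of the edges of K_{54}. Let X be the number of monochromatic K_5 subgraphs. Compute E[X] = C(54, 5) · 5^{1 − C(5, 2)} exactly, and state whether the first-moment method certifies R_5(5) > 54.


E[X] = C(54, 5) · 5^{1 − 10} = 3162510 · 5^{−9} = 3162510/1953125.
As a reduced fraction: E[X] = 632502/390625 ≈ 1.61921.
Is E[X] < 1? NO.
Since E[X] ≥ 1, the first-moment bound is inconclusive at n = 54; it does NOT by itself certify R_5(5) > 54.

E[X] = 632502/390625 ≈ 1.61921; E[X] ≥ 1; first-moment method inconclusive here.


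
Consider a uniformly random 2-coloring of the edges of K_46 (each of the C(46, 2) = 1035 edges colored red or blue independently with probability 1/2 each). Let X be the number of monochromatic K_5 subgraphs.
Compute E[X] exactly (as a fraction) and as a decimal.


Let X = Σ_S X_S over the C(46, 5) = 1370754 subsets S of size 5, where X_S = 1 if the K_5 on S is monochromatic.
For a fixed S, the K_5 on S has C(5, 2) = 10 edges. P[all 10 edges red] = (1/2)^10, and likewise for blue, so P[monochromatic] = 2·(1/2)^10 = 2^{1 − 10} = 1/512.
Summing: E[X] = C(46, 5) · 2^{1 − 10} = 1370754 · 1/512 = 685377/256.
Numerically: E[X] ≈ 2677.254.

E[X] = C(46,5)·2^(1−C(5,2)) = 685377/256 ≈ 2677.254.


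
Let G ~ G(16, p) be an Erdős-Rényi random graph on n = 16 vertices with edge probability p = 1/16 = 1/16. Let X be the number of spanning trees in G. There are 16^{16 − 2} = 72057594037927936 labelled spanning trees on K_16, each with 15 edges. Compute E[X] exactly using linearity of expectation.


K_16 has 16^{16 − 2} = 72057594037927936 labelled spanning trees.
For each such spanning tree H, let X_H = 1 if all 15 edges of H are present in G. Then P[X_H = 1] = p^{15} = (1/16)^{15} = 1/1152921504606846976.
By linearity: E[X] = Σ_H E[X_H] = 72057594037927936 · p^{15} = 72057594037927936 · 1/1152921504606846976 = 1/16.
Numerically: E[X] ≈ 0.0625.

E[X] = 72057594037927936 · (1/16)^{15} = 1/16 ≈ 0.0625.


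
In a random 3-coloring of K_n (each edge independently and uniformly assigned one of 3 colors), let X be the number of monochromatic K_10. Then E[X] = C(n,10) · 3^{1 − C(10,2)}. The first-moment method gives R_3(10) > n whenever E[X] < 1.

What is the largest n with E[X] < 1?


We need C(n, 10) · 3^{1 − 45} < 1, i.e. C(n, 10) < 3^{45 − 1} = 984770902183611232881.
Check values of n near the boundary:
  n = 571: C(571, 10) = 937951290893172842001; 937951290893172842001 < 984770902183611232881? YES
  n = 572: C(572, 10) = 954640815642161682606; 954640815642161682606 < 984770902183611232881? YES
  n = 573: C(573, 10) = 971597135635805762226; 971597135635805762226 < 984770902183611232881? YES
  n = 574: C(574, 10) = 988824035203816502691; 988824035203816502691 < 984770902183611232881? NO
The largest n with C(n, 10) < 984770902183611232881 is n = 573 (where E[X] = 35985079097622435638/36472996377170786403 ≈ 0.98662). Hence R_3(10) > 573, i.e. R_3(10) ≥ 574.

Largest n = 573; hence R_3(10) > 573.


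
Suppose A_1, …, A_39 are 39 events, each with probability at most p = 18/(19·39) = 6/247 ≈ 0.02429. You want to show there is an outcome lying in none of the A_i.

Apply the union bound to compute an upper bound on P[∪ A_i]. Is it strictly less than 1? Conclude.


Union bound: P[∪_{i=1}^{39} A_i] ≤ Σ_i P[A_i] ≤ 39·p = 39·(6/247) = 18/19.
Numerically: 18/19 ≈ 0.94737.
Is 18/19 < 1? YES.
Since P[∪ A_i] ≤ 18/19 < 1, the complement has P[∩ A_i^c] ≥ 1 − 18/19 = 1/19 > 0, so some outcome avoids every A_i.

39·p = 18/19 ≈ 0.94737; existence CERTIFIED by the union bound.


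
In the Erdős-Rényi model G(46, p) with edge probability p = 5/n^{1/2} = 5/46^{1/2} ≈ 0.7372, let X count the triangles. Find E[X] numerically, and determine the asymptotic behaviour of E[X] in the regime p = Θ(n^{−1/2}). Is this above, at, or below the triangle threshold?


Number of potential triangles: C(46, 3) = 15180.
Each occurs with probability p³ ≈ (0.7372)³ ≈ 4.006575e-01.
By linearity: E[X] = C(46, 3)·p³ ≈ 15180 · 4.006575e-01 ≈ 6081.9807.
Since α = 1/2 < 1, p = c/n^{1/2} ≫ 1/n is above the triangle threshold p ~ 1/n. Asymptotically E[X] ~ (c³/6)·n^{3(1−α)} = (5³/6)·n^{1.5} → ∞; triangles are abundant w.h.p.

E[X] ≈ 6081.9807; in regime p = Θ(1/n^{1/2}) E[X] diverges (above the triangle threshold p ~ 1/n).


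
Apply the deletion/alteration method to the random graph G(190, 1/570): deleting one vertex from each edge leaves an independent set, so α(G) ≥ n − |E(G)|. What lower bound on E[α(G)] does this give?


E[|E(G)|] = C(190, 2)·p = 17955 · (1/570) = 63/2.
E[α(G)] ≥ n − E[|E(G)|] = 190 − 63/2 = 317/2.
Numerically: ≈ 158.5000.
(This is only a lower bound; the true E[α(G)] may be larger.)

E[α(G)] ≥ 317/2 ≈ 158.5000.


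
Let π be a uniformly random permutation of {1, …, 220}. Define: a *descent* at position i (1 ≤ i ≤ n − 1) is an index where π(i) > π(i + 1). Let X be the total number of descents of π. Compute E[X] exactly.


Write X = Σ X_I over i = 1, …, 219, with X_I the indicator of one descent.
There are 219 indicators.
For each fixed i, the pair (π(i), π(i+1)) is a uniformly random ordered pair of distinct values from {1, …, 220}; by symmetry P[π(i) > π(i+1)] = 1/2.
By linearity: E[X] = 219 · (1/2) = (220 − 1) · (1/2) = 219/2 ≈ 109.50000.

E[X] = 219/2 = 109.50000.


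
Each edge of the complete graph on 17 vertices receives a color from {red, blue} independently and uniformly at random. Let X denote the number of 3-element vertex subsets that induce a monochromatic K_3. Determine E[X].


Let X = Σ_S X_S over the C(17, 3) = 680 subsets S of size 3, where X_S = 1 if the K_3 on S is monochromatic.
For a fixed S, the K_3 on S has C(3, 2) = 3 edges. P[all 3 edges red] = (1/2)^3, and likewise for blue, so P[monochromatic] = 2·(1/2)^3 = 2^{1 − 3} = 1/4.
Summing: E[X] = C(17, 3) · 2^{1 − 3} = 680 · 1/4 = 170.
Numerically: E[X] ≈ 170.00000.

E[X] = C(17,3)·2^(1−C(3,2)) = 170 ≈ 170.00000.


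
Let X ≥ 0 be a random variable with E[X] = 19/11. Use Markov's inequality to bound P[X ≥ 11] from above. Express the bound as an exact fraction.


μ = E[X] = 19/11, a = 11.
Markov: P[X ≥ 11] ≤ μ/a = (19/11)/11 = 19/121.
Numerically: ≈ 0.15702.
(Since a = 11 > μ = 1.72727, the bound 19/121 is < 1 and informative.)

P[X ≥ 11] ≤ 19/121 ≈ 0.15702.


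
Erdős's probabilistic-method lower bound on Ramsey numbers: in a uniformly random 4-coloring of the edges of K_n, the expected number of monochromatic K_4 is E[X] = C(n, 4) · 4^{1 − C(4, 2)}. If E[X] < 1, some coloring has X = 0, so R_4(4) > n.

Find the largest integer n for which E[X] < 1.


We need C(n, 4) · 4^{1 − 6} < 1, i.e. C(n, 4) < 4^{6 − 1} = 1024.
Check values of n near the boundary:
  n = 13: C(13, 4) = 715; 715 < 1024? YES
  n = 14: C(14, 4) = 1001; 1001 < 1024? YES
  n = 15: C(15, 4) = 1365; 1365 < 1024? NO
  n = 16: C(16, 4) = 1820; 1820 < 1024? NO
The largest n with C(n, 4) < 1024 is n = 14 (where E[X] = 1001/1024 ≈ 0.978). Hence R_4(4) > 14, i.e. R_4(4) ≥ 15.

Largest n = 14; hence R_4(4) > 14.


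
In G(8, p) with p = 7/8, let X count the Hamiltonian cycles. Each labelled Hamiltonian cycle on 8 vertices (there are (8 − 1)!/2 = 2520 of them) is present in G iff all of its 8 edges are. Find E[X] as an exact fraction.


K_8 has (8 − 1)!/2 = 2520 labelled Hamiltonian cycles.
For each such Hamiltonian cycle H, let X_H = 1 if all 8 edges of H are present in G. Then P[X_H = 1] = p^{8} = (7/8)^{8} = 5764801/16777216.
By linearity of expectation: E[X] = Σ_H E[X_H] = 2520 · p^{8} = 2520 · 5764801/16777216 = 1815912315/2097152.
Numerically: E[X] ≈ 865.894.

E[X] = 2520 · (7/8)^{8} = 1815912315/2097152 ≈ 865.894.


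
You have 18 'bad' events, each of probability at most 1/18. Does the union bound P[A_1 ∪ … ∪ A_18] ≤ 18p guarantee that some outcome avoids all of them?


Union bound: P[∪_{i=1}^{18} A_i] ≤ Σ_i P[A_i] ≤ 18·p = 18·(1/18) = 1.
Numerically: 1 ≈ 1.0000000.
Is 1 < 1? NO.
Since the bound 1 is ≥ 1, the union bound is uninformative here; it does NOT by itself certify existence.

18·p = 1 ≈ 1.0000000; existence NOT certified by the union bound.


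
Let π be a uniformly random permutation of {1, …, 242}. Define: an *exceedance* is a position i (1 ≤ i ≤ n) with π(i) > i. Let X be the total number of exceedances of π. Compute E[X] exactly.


Write X = Σ_{i=1}^{242} X_i, where X_i = 1_{π(i) > i}.
For each fixed i, π(i) is uniform over {1, …, 242} (marginal of a uniform permutation), so P[π(i) > i] = (n − i)/n. Summing: Σ_{i=1}^{242} (n − i)/n = (0 + 1 + … + 241)/242 = 242(242 − 1)/(2·242) = (242 − 1)/2.
Hence E[X] = Σ_{i=1}^{242} (242 − i)/242 = 241/2 ≈ 120.50000.

E[X] = 241/2 = 120.50000.


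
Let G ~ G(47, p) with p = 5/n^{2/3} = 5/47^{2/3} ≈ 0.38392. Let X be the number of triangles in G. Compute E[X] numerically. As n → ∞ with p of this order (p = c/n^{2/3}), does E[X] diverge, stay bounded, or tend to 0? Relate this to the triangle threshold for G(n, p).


Number of potential triangles: C(47, 3) = 16215.
Each occurs with probability p³ ≈ (0.38392)³ ≈ 5.6586691e-02.
By linearity: E[X] = C(47, 3)·p³ ≈ 16215 · 5.6586691e-02 ≈ 917.55319.
Since α = 2/3 < 1, p = c/n^{2/3} ≫ 1/n is above the triangle threshold p ~ 1/n. Asymptotically E[X] ~ (c³/6)·n^{3(1−α)} = (5³/6)·n^{1} → ∞; triangles are abundant w.h.p.

E[X] ≈ 917.55319; in regime p = Θ(1/n^{2/3}) E[X] diverges (above the triangle threshold p ~ 1/n).


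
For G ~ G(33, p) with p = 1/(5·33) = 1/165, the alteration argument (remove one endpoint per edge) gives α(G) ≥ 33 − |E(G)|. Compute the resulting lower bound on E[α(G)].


E[|E(G)|] = C(33, 2)·p = 528 · (1/165) = 16/5.
E[α(G)] ≥ n − E[|E(G)|] = 33 − 16/5 = 149/5.
Numerically: ≈ 29.800.
(This is only a lower bound; the true E[α(G)] may be larger.)

E[α(G)] ≥ 149/5 ≈ 29.800.


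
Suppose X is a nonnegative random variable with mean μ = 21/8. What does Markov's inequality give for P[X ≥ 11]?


μ = E[X] = 21/8, a = 11.
Markov: P[X ≥ 11] ≤ μ/a = (21/8)/11 = 21/88.
Numerically: ≈ 0.2386.
(Since a = 11 > μ = 2.6250, the bound 21/88 is < 1 and informative.)

P[X ≥ 11] ≤ 21/88 ≈ 0.2386.


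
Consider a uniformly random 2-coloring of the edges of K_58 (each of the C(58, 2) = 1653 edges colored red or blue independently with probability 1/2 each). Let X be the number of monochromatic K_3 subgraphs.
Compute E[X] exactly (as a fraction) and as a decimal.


Let X = Σ_S X_S over the C(58, 3) = 30856 subsets S of size 3, where X_S = 1 if the K_3 on S is monochromatic.
For a fixed S, the K_3 on S has C(3, 2) = 3 edges. P[all 3 edges red] = (1/2)^3, and likewise for blue, so P[monochromatic] = 2·(1/2)^3 = 2^{1 − 3} = 1/4.
Summing: E[X] = C(58, 3) · 2^{1 − 3} = 30856 · 1/4 = 7714.
Numerically: E[X] ≈ 7714.000000.

E[X] = C(58,3)·2^(1−C(3,2)) = 7714 ≈ 7714.000000.


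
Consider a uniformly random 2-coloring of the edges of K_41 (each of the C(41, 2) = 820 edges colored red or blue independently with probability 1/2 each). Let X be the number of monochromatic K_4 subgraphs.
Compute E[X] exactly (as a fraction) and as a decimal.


Let X = Σ_S X_S over the C(41, 4) = 101270 subsets S of size 4, where X_S = 1 if the K_4 on S is monochromatic.
For a fixed S, the K_4 on S has C(4, 2) = 6 edges. P[all 6 edges red] = (1/2)^6, and likewise for blue, so P[monochromatic] = 2·(1/2)^6 = 2^{1 − 6} = 1/32.
Summing: E[X] = C(41, 4) · 2^{1 − 6} = 101270 · 1/32 = 50635/16.
Numerically: E[X] ≈ 3164.687500.

E[X] = C(41,4)·2^(1−C(4,2)) = 50635/16 ≈ 3164.687500.


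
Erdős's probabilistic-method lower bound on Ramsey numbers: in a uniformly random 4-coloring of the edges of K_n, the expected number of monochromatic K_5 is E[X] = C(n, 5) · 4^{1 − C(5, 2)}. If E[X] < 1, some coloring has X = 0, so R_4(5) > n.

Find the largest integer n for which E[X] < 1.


We need C(n, 5) · 4^{1 − 10} < 1, i.e. C(n, 5) < 4^{10 − 1} = 262144.
Check values of n near the boundary:
  n = 28: C(28, 5) = 98280; 98280 < 262144? YES
  n = 29: C(29, 5) = 118755; 118755 < 262144? YES
  n = 30: C(30, 5) = 142506; 142506 < 262144? YES
  n = 31: C(31, 5) = 169911; 169911 < 262144? YES
  n = 32: C(32, 5) = 201376; 201376 < 262144? YES
  n = 33: C(33, 5) = 237336; 237336 < 262144? YES
  n = 34: C(34, 5) = 278256; 278256 < 262144? NO
  n = 35: C(35, 5) = 324632; 324632 < 262144? NO
  n = 36: C(36, 5) = 376992; 376992 < 262144? NO
The largest n with C(n, 5) < 262144 is n = 33 (where E[X] = 29667/32768 ≈ 0.9053650). Hence R_4(5) > 33, i.e. R_4(5) ≥ 34.

Largest n = 33; hence R_4(5) > 33.


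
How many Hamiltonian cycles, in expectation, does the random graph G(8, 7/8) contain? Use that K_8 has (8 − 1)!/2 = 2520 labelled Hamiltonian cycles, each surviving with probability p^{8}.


K_8 has (8 − 1)!/2 = 2520 labelled Hamiltonian cycles.
For each such Hamiltonian cycle H, let X_H = 1 if all 8 edges of H are present in G. Then P[X_H = 1] = p^{8} = (7/8)^{8} = 5764801/16777216.
By linearity: E[X] = Σ_H E[X_H] = 2520 · p^{8} = 2520 · 5764801/16777216 = 1815912315/2097152.
Numerically: E[X] ≈ 865.89.

E[X] = 2520 · (7/8)^{8} = 1815912315/2097152 ≈ 865.89.


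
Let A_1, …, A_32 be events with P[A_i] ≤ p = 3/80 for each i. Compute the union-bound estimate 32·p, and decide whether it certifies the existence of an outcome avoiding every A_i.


Union bound: P[∪_{i=1}^{32} A_i] ≤ Σ_i P[A_i] ≤ 32·p = 32·(3/80) = 6/5.
Numerically: 6/5 ≈ 1.20000.
Is 6/5 < 1? NO.
Since the bound 6/5 is ≥ 1, the union bound is uninformative here; it does NOT by itself certify existence.

32·p = 6/5 ≈ 1.20000; existence NOT certified by the union bound.


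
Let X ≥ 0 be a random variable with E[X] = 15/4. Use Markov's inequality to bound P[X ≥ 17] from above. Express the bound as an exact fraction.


μ = E[X] = 15/4, a = 17.
Markov: P[X ≥ 17] ≤ μ/a = (15/4)/17 = 15/68.
Numerically: ≈ 0.22059.
(Since a = 17 > μ = 3.75000, the bound 15/68 is < 1 and informative.)

P[X ≥ 17] ≤ 15/68 ≈ 0.22059.


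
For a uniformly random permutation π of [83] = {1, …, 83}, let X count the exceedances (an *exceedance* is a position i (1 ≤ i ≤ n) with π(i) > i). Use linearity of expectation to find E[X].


Write X = Σ_{i=1}^{83} X_i, where X_i = 1_{π(i) > i}.
For each fixed i, π(i) is uniform over {1, …, 83} (marginal of a uniform permutation), so P[π(i) > i] = (n − i)/n. Summing: Σ_{i=1}^{83} (n − i)/n = (0 + 1 + … + 82)/83 = 83(83 − 1)/(2·83) = (83 − 1)/2.
Hence E[X] = Σ_{i=1}^{83} (83 − i)/83 = 41 ≈ 41.000000.

E[X] = 41 = 41.000000.


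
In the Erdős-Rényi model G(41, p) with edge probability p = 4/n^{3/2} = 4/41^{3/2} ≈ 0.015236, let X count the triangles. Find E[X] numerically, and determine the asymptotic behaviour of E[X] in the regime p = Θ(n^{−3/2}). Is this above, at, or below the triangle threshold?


Number of potential triangles: C(41, 3) = 10660.
Each occurs with probability p³ ≈ (0.015236)³ ≈ 3.5371430e-06.
By linearity: E[X] = C(41, 3)·p³ ≈ 10660 · 3.5371430e-06 ≈ 0.03771.
Since α = 3/2 > 1, p = c/n^{3/2} = o(1/n) is below the triangle threshold p ~ 1/n. Asymptotically E[X] ~ (c³/6)·n^{3(1−α)} = (4³/6)·n^{-1.5} → 0, so by Markov's inequality G has no triangles w.h.p.

E[X] ≈ 0.03771; in regime p = Θ(1/n^{3/2}) E[X] tends to 0 (below the triangle threshold p ~ 1/n).


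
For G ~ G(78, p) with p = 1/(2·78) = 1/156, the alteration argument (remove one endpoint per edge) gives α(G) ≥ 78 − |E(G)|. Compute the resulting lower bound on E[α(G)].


E[|E(G)|] = C(78, 2)·p = 3003 · (1/156) = 77/4.
E[α(G)] ≥ n − E[|E(G)|] = 78 − 77/4 = 235/4.
Numerically: ≈ 58.7500.
(This is only a lower bound; the true E[α(G)] may be larger.)

E[α(G)] ≥ 235/4 ≈ 58.7500.


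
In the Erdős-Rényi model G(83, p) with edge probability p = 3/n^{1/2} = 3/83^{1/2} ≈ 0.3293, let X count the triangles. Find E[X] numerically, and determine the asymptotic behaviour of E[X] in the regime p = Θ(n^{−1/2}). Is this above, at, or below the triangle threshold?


Number of potential triangles: C(83, 3) = 91881.
Each occurs with probability p³ ≈ (0.3293)³ ≈ 3.570645e-02.
By linearity: E[X] = C(83, 3)·p³ ≈ 91881 · 3.570645e-02 ≈ 3280.7440.
Since α = 1/2 < 1, p = c/n^{1/2} ≫ 1/n is above the triangle threshold p ~ 1/n. Asymptotically E[X] ~ (c³/6)·n^{3(1−α)} = (3³/6)·n^{1.5} → ∞; triangles are abundant w.h.p.

E[X] ≈ 3280.7440; in regime p = Θ(1/n^{1/2}) E[X] diverges (above the triangle threshold p ~ 1/n).
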